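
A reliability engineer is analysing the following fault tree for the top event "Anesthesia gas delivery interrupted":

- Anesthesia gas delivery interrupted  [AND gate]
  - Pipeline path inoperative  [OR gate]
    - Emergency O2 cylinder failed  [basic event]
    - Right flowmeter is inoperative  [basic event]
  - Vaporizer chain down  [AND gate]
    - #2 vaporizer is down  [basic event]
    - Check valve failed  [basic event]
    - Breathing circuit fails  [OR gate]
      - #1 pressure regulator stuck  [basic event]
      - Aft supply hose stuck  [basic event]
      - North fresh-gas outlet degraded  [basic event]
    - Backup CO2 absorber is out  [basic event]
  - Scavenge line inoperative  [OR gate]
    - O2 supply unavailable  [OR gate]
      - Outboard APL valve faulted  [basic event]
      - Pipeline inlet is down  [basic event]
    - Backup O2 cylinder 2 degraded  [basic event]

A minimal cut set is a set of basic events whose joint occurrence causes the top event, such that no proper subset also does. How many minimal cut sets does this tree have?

Pipeline path inoperative [OR]: union of children's cut sets → 2 cut set(s).
Breathing circuit fails [OR]: union of children's cut sets → 3 cut set(s).
Vaporizer chain down [AND]: one cut set from each child combined → 1 × 1 × 3 × 1 = 3 cut set(s).
O2 supply unavailable [OR]: union of children's cut sets → 2 cut set(s).
Scavenge line inoperative [OR]: union of children's cut sets → 3 cut set(s).
Anesthesia gas delivery interrupted [AND]: one cut set from each child combined → 2 × 3 × 3 = 18 cut set(s).

18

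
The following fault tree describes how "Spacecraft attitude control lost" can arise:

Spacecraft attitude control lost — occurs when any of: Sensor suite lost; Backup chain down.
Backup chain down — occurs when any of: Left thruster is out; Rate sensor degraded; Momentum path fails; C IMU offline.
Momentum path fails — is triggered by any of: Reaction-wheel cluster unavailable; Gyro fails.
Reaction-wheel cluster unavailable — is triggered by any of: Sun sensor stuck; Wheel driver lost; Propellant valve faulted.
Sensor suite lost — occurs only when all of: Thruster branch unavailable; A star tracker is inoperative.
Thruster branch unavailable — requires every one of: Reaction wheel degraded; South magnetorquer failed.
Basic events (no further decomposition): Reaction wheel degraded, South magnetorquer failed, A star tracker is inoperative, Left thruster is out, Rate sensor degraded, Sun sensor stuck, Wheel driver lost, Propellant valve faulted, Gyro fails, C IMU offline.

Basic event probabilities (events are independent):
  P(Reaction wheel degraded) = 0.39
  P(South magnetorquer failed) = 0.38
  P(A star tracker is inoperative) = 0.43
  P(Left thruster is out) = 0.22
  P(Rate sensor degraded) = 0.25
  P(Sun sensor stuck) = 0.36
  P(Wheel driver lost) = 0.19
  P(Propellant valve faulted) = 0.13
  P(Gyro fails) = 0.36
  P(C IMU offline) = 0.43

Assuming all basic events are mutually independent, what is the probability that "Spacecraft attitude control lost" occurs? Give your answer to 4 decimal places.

0.9099

P(Thruster branch unavailable) [AND] = 0.39 × 0.38 = 0.148200
P(Sensor suite lost) [AND] = 0.148200 × 0.43 = 0.063726
P(Reaction-wheel cluster unavailable) [OR] = 1 − (1−0.36) × (1−0.19) × (1−0.13) = 0.548992
P(Momentum path fails) [OR] = 1 − (1−0.548992) × (1−0.36) = 0.711355
P(Backup chain down) [OR] = 1 − (1−0.22) × (1−0.25) × (1−0.711355) × (1−0.43) = 0.903751
P(Spacecraft attitude control lost) [OR] = 1 − (1−0.063726) × (1−0.903751) = 0.909885
Rounded to 4 decimal places: P(Spacecraft attitude control lost) ≈ 0.9099.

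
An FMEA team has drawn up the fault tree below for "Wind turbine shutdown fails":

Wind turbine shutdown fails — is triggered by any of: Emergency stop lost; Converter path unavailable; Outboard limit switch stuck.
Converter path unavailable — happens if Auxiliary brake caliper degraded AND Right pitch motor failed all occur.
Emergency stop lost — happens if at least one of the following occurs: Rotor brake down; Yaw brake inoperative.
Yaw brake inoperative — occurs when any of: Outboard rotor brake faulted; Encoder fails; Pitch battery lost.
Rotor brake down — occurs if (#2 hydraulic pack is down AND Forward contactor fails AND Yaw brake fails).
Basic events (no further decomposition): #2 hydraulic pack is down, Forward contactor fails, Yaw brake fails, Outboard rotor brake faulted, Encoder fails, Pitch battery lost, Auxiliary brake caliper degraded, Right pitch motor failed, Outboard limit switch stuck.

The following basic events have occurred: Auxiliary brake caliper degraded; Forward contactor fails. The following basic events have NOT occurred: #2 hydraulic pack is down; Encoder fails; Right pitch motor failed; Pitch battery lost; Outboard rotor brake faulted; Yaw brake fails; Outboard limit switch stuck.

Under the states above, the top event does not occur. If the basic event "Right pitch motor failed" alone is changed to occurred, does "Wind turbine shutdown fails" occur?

Counterfactual: set "Right pitch motor failed" to occurred.
Rotor brake down [AND]: #2 hydraulic pack is down=not, Forward contactor fails=occurs, Yaw brake fails=not → not all inputs occur → does not occur.
Yaw brake inoperative [OR]: Outboard rotor brake faulted=not, Encoder fails=not, Pitch battery lost=not → no input occurs → does not occur.
Emergency stop lost [OR]: Rotor brake down=not, Yaw brake inoperative=not → no input occurs → does not occur.
Converter path unavailable [AND]: Auxiliary brake caliper degraded=occurs, Right pitch motor failed=occurs → all inputs occur → occurs.
Wind turbine shutdown fails [OR]: Emergency stop lost=not, Converter path unavailable=occurs, Outboard limit switch stuck=not → at least one input occurs → occurs.

Yes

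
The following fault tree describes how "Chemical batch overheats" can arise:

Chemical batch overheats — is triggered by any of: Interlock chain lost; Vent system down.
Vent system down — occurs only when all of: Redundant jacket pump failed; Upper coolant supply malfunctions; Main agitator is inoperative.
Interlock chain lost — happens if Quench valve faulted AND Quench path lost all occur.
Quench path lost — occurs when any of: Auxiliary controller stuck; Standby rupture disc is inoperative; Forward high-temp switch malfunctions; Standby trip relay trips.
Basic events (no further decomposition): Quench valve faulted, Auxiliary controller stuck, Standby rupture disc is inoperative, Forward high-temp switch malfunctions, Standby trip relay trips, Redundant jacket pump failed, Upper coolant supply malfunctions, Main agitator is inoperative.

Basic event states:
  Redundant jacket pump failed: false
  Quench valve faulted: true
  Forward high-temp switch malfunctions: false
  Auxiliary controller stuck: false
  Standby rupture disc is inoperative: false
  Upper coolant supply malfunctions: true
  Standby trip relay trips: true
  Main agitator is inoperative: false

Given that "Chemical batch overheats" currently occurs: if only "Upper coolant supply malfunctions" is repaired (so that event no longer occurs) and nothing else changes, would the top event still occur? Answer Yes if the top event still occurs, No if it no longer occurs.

Yes

Counterfactual: set "Upper coolant supply malfunctions" to not occurred.
Quench path lost [OR]: Auxiliary controller stuck=not, Standby rupture disc is inoperative=not, Forward high-temp switch malfunctions=not, Standby trip relay trips=occurs → at least one input occurs → occurs.
Interlock chain lost [AND]: Quench valve faulted=occurs, Quench path lost=occurs → all inputs occur → occurs.
Vent system down [AND]: Redundant jacket pump failed=not, Upper coolant supply malfunctions=not, Main agitator is inoperative=not → not all inputs occur → does not occur.
Chemical batch overheats [OR]: Interlock chain lost=occurs, Vent system down=not → at least one input occurs → occurs.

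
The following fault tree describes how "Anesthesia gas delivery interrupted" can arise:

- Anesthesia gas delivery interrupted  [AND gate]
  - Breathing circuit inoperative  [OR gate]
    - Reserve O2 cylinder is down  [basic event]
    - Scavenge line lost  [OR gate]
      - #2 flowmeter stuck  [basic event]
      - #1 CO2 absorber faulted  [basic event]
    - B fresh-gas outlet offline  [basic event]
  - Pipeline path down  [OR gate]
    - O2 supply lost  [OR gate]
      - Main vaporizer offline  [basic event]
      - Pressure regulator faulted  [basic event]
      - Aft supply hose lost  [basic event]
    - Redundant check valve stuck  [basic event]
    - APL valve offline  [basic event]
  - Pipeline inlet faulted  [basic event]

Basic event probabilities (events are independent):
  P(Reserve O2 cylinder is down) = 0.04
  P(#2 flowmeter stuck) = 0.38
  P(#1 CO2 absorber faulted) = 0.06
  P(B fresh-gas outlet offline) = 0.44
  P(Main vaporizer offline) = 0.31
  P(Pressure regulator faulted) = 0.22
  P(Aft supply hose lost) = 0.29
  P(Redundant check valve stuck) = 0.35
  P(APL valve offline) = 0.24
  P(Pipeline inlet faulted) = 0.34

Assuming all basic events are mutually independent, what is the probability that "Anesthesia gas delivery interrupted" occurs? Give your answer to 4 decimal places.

P(Scavenge line lost) [OR] = 1 − (1−0.38) × (1−0.06) = 0.417200
P(Breathing circuit inoperative) [OR] = 1 − (1−0.04) × (1−0.417200) × (1−0.44) = 0.686687
P(O2 supply lost) [OR] = 1 − (1−0.31) × (1−0.22) × (1−0.29) = 0.617878
P(Pipeline path down) [OR] = 1 − (1−0.617878) × (1−0.35) × (1−0.24) = 0.811232
P(Anesthesia gas delivery interrupted) [AND] = 0.686687 × 0.811232 × 0.34 = 0.189401
Rounded to 4 decimal places: P(Anesthesia gas delivery interrupted) ≈ 0.1894.

0.1894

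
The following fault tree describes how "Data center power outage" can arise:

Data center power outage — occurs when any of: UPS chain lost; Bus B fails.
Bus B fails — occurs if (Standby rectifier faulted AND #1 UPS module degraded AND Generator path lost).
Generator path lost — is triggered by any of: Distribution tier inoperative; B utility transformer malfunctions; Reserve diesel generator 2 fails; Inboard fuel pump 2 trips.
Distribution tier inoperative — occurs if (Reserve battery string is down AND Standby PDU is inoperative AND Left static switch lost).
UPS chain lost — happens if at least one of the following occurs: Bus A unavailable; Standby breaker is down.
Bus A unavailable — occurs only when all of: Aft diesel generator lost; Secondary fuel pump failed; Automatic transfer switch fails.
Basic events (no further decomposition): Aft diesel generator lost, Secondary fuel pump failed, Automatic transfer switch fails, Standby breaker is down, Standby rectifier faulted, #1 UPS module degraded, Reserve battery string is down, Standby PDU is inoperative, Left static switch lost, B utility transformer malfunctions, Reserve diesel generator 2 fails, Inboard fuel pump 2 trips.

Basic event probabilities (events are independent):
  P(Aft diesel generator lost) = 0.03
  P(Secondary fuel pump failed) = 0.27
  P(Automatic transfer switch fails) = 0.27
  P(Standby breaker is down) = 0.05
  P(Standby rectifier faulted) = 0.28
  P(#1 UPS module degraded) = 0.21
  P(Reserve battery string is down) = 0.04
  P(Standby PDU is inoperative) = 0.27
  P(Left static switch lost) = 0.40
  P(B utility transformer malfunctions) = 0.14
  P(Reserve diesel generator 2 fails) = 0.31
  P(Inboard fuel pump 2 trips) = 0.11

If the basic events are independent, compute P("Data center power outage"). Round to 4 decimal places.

P(Bus A unavailable) [AND] = 0.03 × 0.27 × 0.27 = 0.002187
P(UPS chain lost) [OR] = 1 − (1−0.002187) × (1−0.05) = 0.052078
P(Distribution tier inoperative) [AND] = 0.04 × 0.27 × 0.40 = 0.004320
P(Generator path lost) [OR] = 1 − (1−0.004320) × (1−0.14) × (1−0.31) × (1−0.11) = 0.474156
P(Bus B fails) [AND] = 0.28 × 0.21 × 0.474156 = 0.027880
P(Data center power outage) [OR] = 1 − (1−0.052078) × (1−0.027880) = 0.078506
Rounded to 4 decimal places: P(Data center power outage) ≈ 0.0785.

0.0785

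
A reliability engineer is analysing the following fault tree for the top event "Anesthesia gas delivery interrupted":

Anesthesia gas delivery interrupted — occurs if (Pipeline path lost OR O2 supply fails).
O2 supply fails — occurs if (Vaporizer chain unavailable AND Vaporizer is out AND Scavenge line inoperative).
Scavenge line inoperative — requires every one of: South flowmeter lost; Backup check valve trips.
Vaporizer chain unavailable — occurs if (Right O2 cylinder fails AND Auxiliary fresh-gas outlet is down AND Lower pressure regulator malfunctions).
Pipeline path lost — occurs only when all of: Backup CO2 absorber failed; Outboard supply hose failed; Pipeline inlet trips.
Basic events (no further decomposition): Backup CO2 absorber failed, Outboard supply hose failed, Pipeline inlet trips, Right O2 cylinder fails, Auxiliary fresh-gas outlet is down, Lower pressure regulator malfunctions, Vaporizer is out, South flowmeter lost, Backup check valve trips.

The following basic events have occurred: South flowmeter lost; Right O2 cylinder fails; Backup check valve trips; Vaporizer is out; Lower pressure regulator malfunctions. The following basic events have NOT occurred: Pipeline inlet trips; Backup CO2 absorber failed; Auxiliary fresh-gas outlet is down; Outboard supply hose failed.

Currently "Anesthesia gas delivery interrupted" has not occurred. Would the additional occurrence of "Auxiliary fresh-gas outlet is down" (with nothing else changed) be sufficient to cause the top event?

Counterfactual: set "Auxiliary fresh-gas outlet is down" to occurred.
Pipeline path lost [AND]: Backup CO2 absorber failed=not, Outboard supply hose failed=not, Pipeline inlet trips=not → not all inputs occur → does not occur.
Vaporizer chain unavailable [AND]: Right O2 cylinder fails=occurs, Auxiliary fresh-gas outlet is down=occurs, Lower pressure regulator malfunctions=occurs → all inputs occur → occurs.
Scavenge line inoperative [AND]: South flowmeter lost=occurs, Backup check valve trips=occurs → all inputs occur → occurs.
O2 supply fails [AND]: Vaporizer chain unavailable=occurs, Vaporizer is out=occurs, Scavenge line inoperative=occurs → all inputs occur → occurs.
Anesthesia gas delivery interrupted [OR]: Pipeline path lost=not, O2 supply fails=occurs → at least one input occurs → occurs.

Yes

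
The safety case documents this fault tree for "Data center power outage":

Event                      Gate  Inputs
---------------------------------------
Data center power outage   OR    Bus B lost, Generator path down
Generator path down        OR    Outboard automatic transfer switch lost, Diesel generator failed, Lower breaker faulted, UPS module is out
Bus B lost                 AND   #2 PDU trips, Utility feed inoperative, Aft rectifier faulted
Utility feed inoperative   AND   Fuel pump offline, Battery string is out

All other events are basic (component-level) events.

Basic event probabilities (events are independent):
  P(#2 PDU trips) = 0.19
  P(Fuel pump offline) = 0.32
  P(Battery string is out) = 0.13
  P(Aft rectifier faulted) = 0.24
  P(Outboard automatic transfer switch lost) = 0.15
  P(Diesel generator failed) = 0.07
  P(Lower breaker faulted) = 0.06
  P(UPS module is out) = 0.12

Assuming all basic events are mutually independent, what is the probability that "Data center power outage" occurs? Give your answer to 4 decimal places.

P(Utility feed inoperative) [AND] = 0.32 × 0.13 = 0.041600
P(Bus B lost) [AND] = 0.19 × 0.041600 × 0.24 = 0.001897
P(Generator path down) [OR] = 1 − (1−0.15) × (1−0.07) × (1−0.06) × (1−0.12) = 0.346098
P(Data center power outage) [OR] = 1 − (1−0.001897) × (1−0.346098) = 0.347338
Rounded to 4 decimal places: P(Data center power outage) ≈ 0.3473.

0.3473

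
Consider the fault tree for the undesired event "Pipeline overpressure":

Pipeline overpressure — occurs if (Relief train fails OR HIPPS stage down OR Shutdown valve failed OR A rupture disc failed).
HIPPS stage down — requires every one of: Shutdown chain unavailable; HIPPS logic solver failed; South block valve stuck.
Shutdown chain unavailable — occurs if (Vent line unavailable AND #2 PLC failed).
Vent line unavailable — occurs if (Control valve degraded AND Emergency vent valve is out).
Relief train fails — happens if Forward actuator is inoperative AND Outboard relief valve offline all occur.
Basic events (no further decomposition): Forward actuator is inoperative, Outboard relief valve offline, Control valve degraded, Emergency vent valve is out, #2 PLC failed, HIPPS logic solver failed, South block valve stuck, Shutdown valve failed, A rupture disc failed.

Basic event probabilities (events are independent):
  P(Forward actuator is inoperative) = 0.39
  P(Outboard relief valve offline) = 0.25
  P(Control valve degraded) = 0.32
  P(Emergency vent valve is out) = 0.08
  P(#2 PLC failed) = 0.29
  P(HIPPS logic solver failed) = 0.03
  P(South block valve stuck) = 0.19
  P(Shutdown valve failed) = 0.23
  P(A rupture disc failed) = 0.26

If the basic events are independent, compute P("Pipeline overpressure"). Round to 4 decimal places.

0.4858

P(Relief train fails) [AND] = 0.39 × 0.25 = 0.097500
P(Vent line unavailable) [AND] = 0.32 × 0.08 = 0.025600
P(Shutdown chain unavailable) [AND] = 0.025600 × 0.29 = 0.007424
P(HIPPS stage down) [AND] = 0.007424 × 0.03 × 0.19 = 0.000042
P(Pipeline overpressure) [OR] = 1 − (1−0.097500) × (1−0.000042) × (1−0.23) × (1−0.26) = 0.485777
Rounded to 4 decimal places: P(Pipeline overpressure) ≈ 0.4858.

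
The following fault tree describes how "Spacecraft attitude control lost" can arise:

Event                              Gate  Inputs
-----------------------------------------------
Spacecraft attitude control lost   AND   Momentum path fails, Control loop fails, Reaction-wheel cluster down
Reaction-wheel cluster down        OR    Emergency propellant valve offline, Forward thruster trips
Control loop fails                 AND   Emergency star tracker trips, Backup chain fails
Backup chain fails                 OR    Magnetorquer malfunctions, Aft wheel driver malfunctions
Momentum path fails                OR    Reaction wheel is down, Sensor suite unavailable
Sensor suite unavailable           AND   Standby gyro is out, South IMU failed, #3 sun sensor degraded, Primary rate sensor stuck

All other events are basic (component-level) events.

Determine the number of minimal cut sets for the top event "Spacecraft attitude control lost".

Sensor suite unavailable [AND]: one cut set from each child combined → 1 × 1 × 1 × 1 = 1 cut set(s).
Momentum path fails [OR]: union of children's cut sets → 2 cut set(s).
Backup chain fails [OR]: union of children's cut sets → 2 cut set(s).
Control loop fails [AND]: one cut set from each child combined → 1 × 2 = 2 cut set(s).
Reaction-wheel cluster down [OR]: union of children's cut sets → 2 cut set(s).
Spacecraft attitude control lost [AND]: one cut set from each child combined → 2 × 2 × 2 = 8 cut set(s).
Minimal cut sets: {Emergency propellant valve offline, Emergency star tracker trips, Magnetorquer malfunctions, Reaction wheel is down}; {Emergency star tracker trips, Forward thruster trips, Magnetorquer malfunctions, Reaction wheel is down}; {Aft wheel driver malfunctions, Emergency propellant valve offline, Emergency star tracker trips, Reaction wheel is down}; {Aft wheel driver malfunctions, Emergency star tracker trips, Forward thruster trips, Reaction wheel is down}; {#3 sun sensor degraded, Emergency propellant valve offline, Emergency star tracker trips, Magnetorquer malfunctions, Primary rate sensor stuck, South IMU failed, Standby gyro is out}; {#3 sun sensor degraded, Emergency star tracker trips, Forward thruster trips, Magnetorquer malfunctions, Primary rate sensor stuck, South IMU failed, Standby gyro is out}; {#3 sun sensor degraded, Aft wheel driver malfunctions, Emergency propellant valve offline, Emergency star tracker trips, Primary rate sensor stuck, South IMU failed, Standby gyro is out}; {#3 sun sensor degraded, Aft wheel driver malfunctions, Emergency star tracker trips, Forward thruster trips, Primary rate sensor stuck, South IMU failed, Standby gyro is out}.

8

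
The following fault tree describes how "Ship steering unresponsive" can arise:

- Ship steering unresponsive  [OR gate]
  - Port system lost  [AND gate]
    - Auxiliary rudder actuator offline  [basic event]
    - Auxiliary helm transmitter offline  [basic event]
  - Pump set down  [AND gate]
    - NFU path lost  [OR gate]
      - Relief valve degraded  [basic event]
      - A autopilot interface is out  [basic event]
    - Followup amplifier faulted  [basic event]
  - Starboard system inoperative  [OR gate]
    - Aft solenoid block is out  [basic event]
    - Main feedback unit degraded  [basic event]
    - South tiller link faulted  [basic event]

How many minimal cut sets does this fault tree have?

Port system lost [AND]: one cut set from each child combined → 1 × 1 = 1 cut set(s).
NFU path lost [OR]: union of children's cut sets → 2 cut set(s).
Pump set down [AND]: one cut set from each child combined → 2 × 1 = 2 cut set(s).
Starboard system inoperative [OR]: union of children's cut sets → 3 cut set(s).
Ship steering unresponsive [OR]: union of children's cut sets → 6 cut set(s).
Minimal cut sets: {Auxiliary helm transmitter offline, Auxiliary rudder actuator offline}; {Followup amplifier faulted, Relief valve degraded}; {A autopilot interface is out, Followup amplifier faulted}; {Aft solenoid block is out}; {Main feedback unit degraded}; {South tiller link faulted}.

6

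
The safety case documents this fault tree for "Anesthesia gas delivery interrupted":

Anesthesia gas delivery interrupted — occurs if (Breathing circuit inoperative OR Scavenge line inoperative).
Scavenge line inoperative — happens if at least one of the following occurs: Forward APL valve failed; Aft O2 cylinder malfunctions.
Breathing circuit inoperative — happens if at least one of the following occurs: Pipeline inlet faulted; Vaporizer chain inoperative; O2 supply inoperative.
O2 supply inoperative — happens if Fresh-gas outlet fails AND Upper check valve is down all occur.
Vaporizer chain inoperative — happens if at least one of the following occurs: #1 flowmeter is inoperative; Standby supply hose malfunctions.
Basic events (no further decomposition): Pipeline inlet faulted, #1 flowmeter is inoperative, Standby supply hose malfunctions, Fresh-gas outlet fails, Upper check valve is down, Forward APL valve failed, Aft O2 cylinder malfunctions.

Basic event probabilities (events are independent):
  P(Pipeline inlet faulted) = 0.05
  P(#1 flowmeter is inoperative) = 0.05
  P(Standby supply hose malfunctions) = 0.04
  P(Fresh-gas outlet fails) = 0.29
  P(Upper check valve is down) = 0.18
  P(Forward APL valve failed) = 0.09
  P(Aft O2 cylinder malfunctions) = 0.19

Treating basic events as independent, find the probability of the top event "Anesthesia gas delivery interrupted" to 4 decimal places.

P(Vaporizer chain inoperative) [OR] = 1 − (1−0.05) × (1−0.04) = 0.088000
P(O2 supply inoperative) [AND] = 0.29 × 0.18 = 0.052200
P(Breathing circuit inoperative) [OR] = 1 − (1−0.05) × (1−0.088000) × (1−0.052200) = 0.178826
P(Scavenge line inoperative) [OR] = 1 − (1−0.09) × (1−0.19) = 0.262900
P(Anesthesia gas delivery interrupted) [OR] = 1 − (1−0.178826) × (1−0.262900) = 0.394713
Rounded to 4 decimal places: P(Anesthesia gas delivery interrupted) ≈ 0.3947.

0.3947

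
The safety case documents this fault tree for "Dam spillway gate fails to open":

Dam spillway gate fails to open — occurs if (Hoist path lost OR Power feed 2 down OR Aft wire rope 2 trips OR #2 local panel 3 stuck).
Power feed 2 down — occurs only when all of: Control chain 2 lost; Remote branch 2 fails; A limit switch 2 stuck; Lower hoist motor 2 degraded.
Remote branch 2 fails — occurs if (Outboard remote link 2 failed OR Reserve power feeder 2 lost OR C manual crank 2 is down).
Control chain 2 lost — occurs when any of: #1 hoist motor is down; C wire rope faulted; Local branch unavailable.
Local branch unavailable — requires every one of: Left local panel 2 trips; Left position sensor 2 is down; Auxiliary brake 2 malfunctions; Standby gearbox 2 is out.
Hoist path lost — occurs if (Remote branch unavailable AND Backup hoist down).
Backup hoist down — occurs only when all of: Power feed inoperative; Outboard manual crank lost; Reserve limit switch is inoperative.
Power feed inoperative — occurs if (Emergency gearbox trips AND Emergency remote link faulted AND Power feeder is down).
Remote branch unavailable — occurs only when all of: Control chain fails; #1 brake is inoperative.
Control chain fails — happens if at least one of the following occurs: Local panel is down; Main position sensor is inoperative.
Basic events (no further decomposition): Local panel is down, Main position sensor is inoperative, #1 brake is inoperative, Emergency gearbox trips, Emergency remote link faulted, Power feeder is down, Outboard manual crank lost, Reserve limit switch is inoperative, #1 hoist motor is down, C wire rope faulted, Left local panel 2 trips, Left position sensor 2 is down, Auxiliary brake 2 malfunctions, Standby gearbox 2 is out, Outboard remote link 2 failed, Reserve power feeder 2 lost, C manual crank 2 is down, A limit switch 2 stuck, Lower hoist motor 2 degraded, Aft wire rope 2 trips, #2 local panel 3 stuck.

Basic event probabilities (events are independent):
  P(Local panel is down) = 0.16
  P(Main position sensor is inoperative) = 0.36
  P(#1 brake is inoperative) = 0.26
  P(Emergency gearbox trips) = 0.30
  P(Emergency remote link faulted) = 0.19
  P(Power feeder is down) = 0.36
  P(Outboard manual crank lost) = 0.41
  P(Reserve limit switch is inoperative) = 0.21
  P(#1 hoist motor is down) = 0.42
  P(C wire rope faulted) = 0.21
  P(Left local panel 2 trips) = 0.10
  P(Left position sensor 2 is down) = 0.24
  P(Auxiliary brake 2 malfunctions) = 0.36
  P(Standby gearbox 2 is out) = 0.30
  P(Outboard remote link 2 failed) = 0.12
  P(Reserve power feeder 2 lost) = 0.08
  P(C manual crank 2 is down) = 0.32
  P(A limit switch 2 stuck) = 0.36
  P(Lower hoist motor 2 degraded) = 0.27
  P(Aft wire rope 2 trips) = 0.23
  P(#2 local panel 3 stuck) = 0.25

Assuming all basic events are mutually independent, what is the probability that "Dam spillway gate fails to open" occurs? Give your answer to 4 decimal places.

P(Control chain fails) [OR] = 1 − (1−0.16) × (1−0.36) = 0.462400
P(Remote branch unavailable) [AND] = 0.462400 × 0.26 = 0.120224
P(Power feed inoperative) [AND] = 0.30 × 0.19 × 0.36 = 0.020520
P(Backup hoist down) [AND] = 0.020520 × 0.41 × 0.21 = 0.001767
P(Hoist path lost) [AND] = 0.120224 × 0.001767 = 0.000212
P(Local branch unavailable) [AND] = 0.10 × 0.24 × 0.36 × 0.30 = 0.002592
P(Control chain 2 lost) [OR] = 1 − (1−0.42) × (1−0.21) × (1−0.002592) = 0.542988
P(Remote branch 2 fails) [OR] = 1 − (1−0.12) × (1−0.08) × (1−0.32) = 0.449472
P(Power feed 2 down) [AND] = 0.542988 × 0.449472 × 0.36 × 0.27 = 0.023722
P(Dam spillway gate fails to open) [OR] = 1 − (1−0.000212) × (1−0.023722) × (1−0.23) × (1−0.25) = 0.436319
Rounded to 4 decimal places: P(Dam spillway gate fails to open) ≈ 0.4363.

0.4363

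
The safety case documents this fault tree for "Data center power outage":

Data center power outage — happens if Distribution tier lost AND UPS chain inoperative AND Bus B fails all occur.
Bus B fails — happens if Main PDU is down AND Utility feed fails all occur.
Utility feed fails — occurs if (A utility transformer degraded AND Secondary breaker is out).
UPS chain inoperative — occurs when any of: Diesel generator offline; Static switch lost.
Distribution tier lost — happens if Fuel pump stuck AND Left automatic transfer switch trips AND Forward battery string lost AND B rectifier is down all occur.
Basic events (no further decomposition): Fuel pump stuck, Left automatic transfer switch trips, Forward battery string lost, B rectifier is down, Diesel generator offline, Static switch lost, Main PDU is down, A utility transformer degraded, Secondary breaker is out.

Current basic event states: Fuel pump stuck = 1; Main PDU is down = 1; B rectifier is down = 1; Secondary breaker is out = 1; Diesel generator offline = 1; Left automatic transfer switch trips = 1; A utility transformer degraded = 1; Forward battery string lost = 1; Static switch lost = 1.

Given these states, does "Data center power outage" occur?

Yes

Distribution tier lost [AND]: Fuel pump stuck=occurs, Left automatic transfer switch trips=occurs, Forward battery string lost=occurs, B rectifier is down=occurs → all inputs occur → occurs.
UPS chain inoperative [OR]: Diesel generator offline=occurs, Static switch lost=occurs → at least one input occurs → occurs.
Utility feed fails [AND]: A utility transformer degraded=occurs, Secondary breaker is out=occurs → all inputs occur → occurs.
Bus B fails [AND]: Main PDU is down=occurs, Utility feed fails=occurs → all inputs occur → occurs.
Data center power outage [AND]: Distribution tier lost=occurs, UPS chain inoperative=occurs, Bus B fails=occurs → all inputs occur → occurs.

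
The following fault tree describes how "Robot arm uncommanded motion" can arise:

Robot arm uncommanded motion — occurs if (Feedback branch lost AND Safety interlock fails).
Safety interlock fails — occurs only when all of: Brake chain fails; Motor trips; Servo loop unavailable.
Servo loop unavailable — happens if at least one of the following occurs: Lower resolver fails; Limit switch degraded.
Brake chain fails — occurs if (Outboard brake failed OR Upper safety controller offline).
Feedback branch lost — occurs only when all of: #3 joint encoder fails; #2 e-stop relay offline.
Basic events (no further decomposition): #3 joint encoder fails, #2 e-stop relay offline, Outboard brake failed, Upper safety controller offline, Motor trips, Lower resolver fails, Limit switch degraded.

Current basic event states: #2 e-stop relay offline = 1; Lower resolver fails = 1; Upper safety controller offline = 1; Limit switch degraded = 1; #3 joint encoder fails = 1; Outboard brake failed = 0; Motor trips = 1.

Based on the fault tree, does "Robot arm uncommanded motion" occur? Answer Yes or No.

Yes

Feedback branch lost [AND]: #3 joint encoder fails=occurs, #2 e-stop relay offline=occurs → all inputs occur → occurs.
Brake chain fails [OR]: Outboard brake failed=not, Upper safety controller offline=occurs → at least one input occurs → occurs.
Servo loop unavailable [OR]: Lower resolver fails=occurs, Limit switch degraded=occurs → at least one input occurs → occurs.
Safety interlock fails [AND]: Brake chain fails=occurs, Motor trips=occurs, Servo loop unavailable=occurs → all inputs occur → occurs.
Robot arm uncommanded motion [AND]: Feedback branch lost=occurs, Safety interlock fails=occurs → all inputs occur → occurs.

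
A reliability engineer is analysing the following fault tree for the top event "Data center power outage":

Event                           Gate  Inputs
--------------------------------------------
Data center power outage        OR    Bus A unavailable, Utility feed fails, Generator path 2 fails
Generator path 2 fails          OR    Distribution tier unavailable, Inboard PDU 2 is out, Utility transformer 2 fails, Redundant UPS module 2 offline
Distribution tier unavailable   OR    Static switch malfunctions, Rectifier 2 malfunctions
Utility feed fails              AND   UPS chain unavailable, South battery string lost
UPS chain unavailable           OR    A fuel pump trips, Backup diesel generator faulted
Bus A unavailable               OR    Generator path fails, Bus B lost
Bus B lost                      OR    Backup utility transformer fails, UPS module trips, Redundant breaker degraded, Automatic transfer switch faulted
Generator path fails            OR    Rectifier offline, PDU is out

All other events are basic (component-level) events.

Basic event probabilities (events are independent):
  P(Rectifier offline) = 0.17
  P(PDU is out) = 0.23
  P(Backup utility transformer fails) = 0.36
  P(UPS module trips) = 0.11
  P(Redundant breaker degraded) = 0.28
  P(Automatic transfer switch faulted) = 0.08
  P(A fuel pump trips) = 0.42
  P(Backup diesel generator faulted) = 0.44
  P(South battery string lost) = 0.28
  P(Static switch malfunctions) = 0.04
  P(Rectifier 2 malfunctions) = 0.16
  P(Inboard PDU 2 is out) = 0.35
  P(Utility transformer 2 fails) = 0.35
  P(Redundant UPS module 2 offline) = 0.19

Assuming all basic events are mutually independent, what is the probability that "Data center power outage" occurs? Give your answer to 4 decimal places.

P(Generator path fails) [OR] = 1 − (1−0.17) × (1−0.23) = 0.360900
P(Bus B lost) [OR] = 1 − (1−0.36) × (1−0.11) × (1−0.28) × (1−0.08) = 0.622697
P(Bus A unavailable) [OR] = 1 − (1−0.360900) × (1−0.622697) = 0.758866
P(UPS chain unavailable) [OR] = 1 − (1−0.42) × (1−0.44) = 0.675200
P(Utility feed fails) [AND] = 0.675200 × 0.28 = 0.189056
P(Distribution tier unavailable) [OR] = 1 − (1−0.04) × (1−0.16) = 0.193600
P(Generator path 2 fails) [OR] = 1 − (1−0.193600) × (1−0.35) × (1−0.35) × (1−0.19) = 0.724030
P(Data center power outage) [OR] = 1 − (1−0.758866) × (1−0.189056) × (1−0.724030) = 0.946035
Rounded to 4 decimal places: P(Data center power outage) ≈ 0.9460.

0.9460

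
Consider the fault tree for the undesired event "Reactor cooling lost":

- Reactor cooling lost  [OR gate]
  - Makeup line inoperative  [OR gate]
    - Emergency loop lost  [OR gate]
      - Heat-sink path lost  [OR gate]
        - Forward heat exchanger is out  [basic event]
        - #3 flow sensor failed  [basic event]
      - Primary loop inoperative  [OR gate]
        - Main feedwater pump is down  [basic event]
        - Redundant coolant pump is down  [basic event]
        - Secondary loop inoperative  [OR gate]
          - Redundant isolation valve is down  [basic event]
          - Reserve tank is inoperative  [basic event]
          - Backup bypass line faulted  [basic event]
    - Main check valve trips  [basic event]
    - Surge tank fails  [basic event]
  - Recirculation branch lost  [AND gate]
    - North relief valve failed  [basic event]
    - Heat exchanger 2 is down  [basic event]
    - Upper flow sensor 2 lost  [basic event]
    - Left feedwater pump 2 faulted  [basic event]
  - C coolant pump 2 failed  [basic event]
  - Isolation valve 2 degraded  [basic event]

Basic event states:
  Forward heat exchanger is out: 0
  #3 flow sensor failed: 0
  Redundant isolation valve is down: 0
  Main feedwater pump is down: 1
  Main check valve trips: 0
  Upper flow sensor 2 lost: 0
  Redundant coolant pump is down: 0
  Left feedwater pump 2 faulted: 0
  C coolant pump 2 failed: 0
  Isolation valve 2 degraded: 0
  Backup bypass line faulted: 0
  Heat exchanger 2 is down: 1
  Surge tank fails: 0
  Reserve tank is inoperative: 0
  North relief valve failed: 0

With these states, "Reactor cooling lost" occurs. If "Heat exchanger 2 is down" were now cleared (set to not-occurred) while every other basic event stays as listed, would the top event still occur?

Counterfactual: set "Heat exchanger 2 is down" to not occurred.
Heat-sink path lost [OR]: Forward heat exchanger is out=not, #3 flow sensor failed=not → no input occurs → does not occur.
Secondary loop inoperative [OR]: Redundant isolation valve is down=not, Reserve tank is inoperative=not, Backup bypass line faulted=not → no input occurs → does not occur.
Primary loop inoperative [OR]: Main feedwater pump is down=occurs, Redundant coolant pump is down=not, Secondary loop inoperative=not → at least one input occurs → occurs.
Emergency loop lost [OR]: Heat-sink path lost=not, Primary loop inoperative=occurs → at least one input occurs → occurs.
Makeup line inoperative [OR]: Emergency loop lost=occurs, Main check valve trips=not, Surge tank fails=not → at least one input occurs → occurs.
Recirculation branch lost [AND]: North relief valve failed=not, Heat exchanger 2 is down=not, Upper flow sensor 2 lost=not, Left feedwater pump 2 faulted=not → not all inputs occur → does not occur.
Reactor cooling lost [OR]: Makeup line inoperative=occurs, Recirculation branch lost=not, C coolant pump 2 failed=not, Isolation valve 2 degraded=not → at least one input occurs → occurs.

Yes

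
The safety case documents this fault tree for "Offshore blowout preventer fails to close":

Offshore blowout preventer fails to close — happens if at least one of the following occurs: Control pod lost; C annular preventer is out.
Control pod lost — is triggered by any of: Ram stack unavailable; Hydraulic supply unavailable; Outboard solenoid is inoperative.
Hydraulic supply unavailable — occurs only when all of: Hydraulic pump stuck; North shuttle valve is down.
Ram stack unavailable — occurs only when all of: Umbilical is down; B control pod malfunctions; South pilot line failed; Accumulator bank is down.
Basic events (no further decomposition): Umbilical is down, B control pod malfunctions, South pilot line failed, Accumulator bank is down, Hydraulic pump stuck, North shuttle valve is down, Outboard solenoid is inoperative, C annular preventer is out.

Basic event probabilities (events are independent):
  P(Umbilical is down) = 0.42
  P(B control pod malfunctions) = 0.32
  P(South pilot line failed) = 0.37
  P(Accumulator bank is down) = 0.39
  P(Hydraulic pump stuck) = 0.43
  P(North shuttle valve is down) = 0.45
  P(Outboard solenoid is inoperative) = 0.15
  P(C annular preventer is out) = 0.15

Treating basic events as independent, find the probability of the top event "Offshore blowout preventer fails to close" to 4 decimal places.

P(Ram stack unavailable) [AND] = 0.42 × 0.32 × 0.37 × 0.39 = 0.019394
P(Hydraulic supply unavailable) [AND] = 0.43 × 0.45 = 0.193500
P(Control pod lost) [OR] = 1 − (1−0.019394) × (1−0.193500) × (1−0.15) = 0.327770
P(Offshore blowout preventer fails to close) [OR] = 1 − (1−0.327770) × (1−0.15) = 0.428605
Rounded to 4 decimal places: P(Offshore blowout preventer fails to close) ≈ 0.4286.

0.4286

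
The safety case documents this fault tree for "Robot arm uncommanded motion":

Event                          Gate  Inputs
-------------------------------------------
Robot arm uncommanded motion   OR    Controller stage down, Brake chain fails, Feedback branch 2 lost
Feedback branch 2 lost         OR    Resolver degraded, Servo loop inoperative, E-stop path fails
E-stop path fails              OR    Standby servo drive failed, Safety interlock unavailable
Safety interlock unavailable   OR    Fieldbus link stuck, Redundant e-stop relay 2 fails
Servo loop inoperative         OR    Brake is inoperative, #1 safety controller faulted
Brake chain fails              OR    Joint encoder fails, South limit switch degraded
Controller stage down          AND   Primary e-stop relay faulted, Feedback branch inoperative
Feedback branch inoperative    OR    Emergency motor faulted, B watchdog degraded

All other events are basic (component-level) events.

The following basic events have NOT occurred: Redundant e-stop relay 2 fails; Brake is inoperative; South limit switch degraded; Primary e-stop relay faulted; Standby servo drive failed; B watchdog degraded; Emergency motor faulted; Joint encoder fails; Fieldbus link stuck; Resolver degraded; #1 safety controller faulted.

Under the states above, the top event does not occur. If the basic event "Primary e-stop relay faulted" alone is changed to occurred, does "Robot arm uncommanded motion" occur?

Counterfactual: set "Primary e-stop relay faulted" to occurred.
Feedback branch inoperative [OR]: Emergency motor faulted=not, B watchdog degraded=not → no input occurs → does not occur.
Controller stage down [AND]: Primary e-stop relay faulted=occurs, Feedback branch inoperative=not → not all inputs occur → does not occur.
Brake chain fails [OR]: Joint encoder fails=not, South limit switch degraded=not → no input occurs → does not occur.
Servo loop inoperative [OR]: Brake is inoperative=not, #1 safety controller faulted=not → no input occurs → does not occur.
Safety interlock unavailable [OR]: Fieldbus link stuck=not, Redundant e-stop relay 2 fails=not → no input occurs → does not occur.
E-stop path fails [OR]: Standby servo drive failed=not, Safety interlock unavailable=not → no input occurs → does not occur.
Feedback branch 2 lost [OR]: Resolver degraded=not, Servo loop inoperative=not, E-stop path fails=not → no input occurs → does not occur.
Robot arm uncommanded motion [OR]: Controller stage down=not, Brake chain fails=not, Feedback branch 2 lost=not → no input occurs → does not occur.

No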